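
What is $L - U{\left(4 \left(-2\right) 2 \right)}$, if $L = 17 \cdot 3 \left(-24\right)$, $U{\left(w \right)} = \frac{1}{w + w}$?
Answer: $- \frac{39167}{32} \approx -1224.0$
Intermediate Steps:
$U{\left(w \right)} = \frac{1}{2 w}$
$L = -1224$ ($L = 51 \left(-24\right) = -1224$)
$L - U{\left(4 \left(-2\right) 2 \right)} = -1224 - \frac{1}{2 \cdot 4 \left(-2\right) 2} = -1224 - \frac{1}{2 \left(\left(-8\right) 2\right)} = -1224 - \frac{1}{2 \left(-16\right)} = -1224 - \frac{1}{2} \left(- \frac{1}{16}\right) = -1224 - - \frac{1}{32} = -1224 + \frac{1}{32} = - \frac{39167}{32}$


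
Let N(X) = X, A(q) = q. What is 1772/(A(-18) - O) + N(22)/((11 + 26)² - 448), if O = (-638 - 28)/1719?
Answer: -77910071/774561 ≈ -100.59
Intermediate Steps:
O = -74/191 (O = -666*1/1719 = -74/191 ≈ -0.38743)
1772/(A(-18) - O) + N(22)/((11 + 26)² - 448) = 1772/(-18 - 1*(-74/191)) + 22/((11 + 26)² - 448) = 1772/(-18 + 74/191) + 22/(37² - 448) = 1772/(-3364/191) + 22/(1369 - 448) = 1772*(-191/3364) + 22/921 = -84613/841 + 22*(1/921) = -84613/841 + 22/921 = -77910071/774561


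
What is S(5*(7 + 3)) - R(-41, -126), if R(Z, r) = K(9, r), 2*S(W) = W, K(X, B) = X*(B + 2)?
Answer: 1141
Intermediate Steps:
K(X, B) = X*(2 + B)
S(W) = W/2
R(Z, r) = 18 + 9*r (R(Z, r) = 9*(2 + r) = 18 + 9*r)
S(5*(7 + 3)) - R(-41, -126) = (5*(7 + 3))/2 - (18 + 9*(-126)) = (5*10)/2 - (18 - 1134) = (1/2)*50 - 1*(-1116) = 25 + 1116 = 1141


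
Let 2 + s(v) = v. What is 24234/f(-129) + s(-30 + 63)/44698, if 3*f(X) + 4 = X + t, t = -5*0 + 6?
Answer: -3249630059/5676646 ≈ -572.46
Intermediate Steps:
s(v) = -2 + v
t = 6 (t = 0 + 6 = 6)
f(X) = 2/3 + X/3 (f(X) = -4/3 + (X + 6)/3 = -4/3 + (6 + X)/3 = -4/3 + (2 + X/3) = 2/3 + X/3)
24234/f(-129) + s(-30 + 63)/44698 = 24234/(2/3 + (1/3)*(-129)) + (-2 + (-30 + 63))/44698 = 24234/(2/3 - 43) + (-2 + 33)*(1/44698) = 24234/(-127/3) + 31*(1/44698) = 24234*(-3/127) + 31/44698 = -72702/127 + 31/44698 = -3249630059/5676646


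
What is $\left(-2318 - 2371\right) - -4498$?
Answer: $-191$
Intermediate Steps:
$\left(-2318 - 2371\right) - -4498 = -4689 + 4498 = -191$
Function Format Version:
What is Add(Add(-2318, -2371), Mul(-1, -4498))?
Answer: -191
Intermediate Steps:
Add(Add(-2318, -2371), Mul(-1, -4498)) = Add(-4689, 4498) = -191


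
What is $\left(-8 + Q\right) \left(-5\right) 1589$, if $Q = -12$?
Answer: $158900$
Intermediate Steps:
$\left(-8 + Q\right) \left(-5\right) 1589 = \left(-8 - 12\right) \left(-5\right) 1589 = \left(-20\right) \left(-5\right) 1589 = 100 \cdot 1589 = 158900$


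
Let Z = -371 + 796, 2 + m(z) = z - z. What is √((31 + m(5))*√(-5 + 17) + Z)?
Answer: √(425 + 58*√3) ≈ 22.923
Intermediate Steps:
m(z) = -2 (m(z) = -2 + (z - z) = -2 + 0 = -2)
Z = 425
√((31 + m(5))*√(-5 + 17) + Z) = √((31 - 2)*√(-5 + 17) + 425) = √(29*√12 + 425) = √(29*(2*√3) + 425) = √(58*√3 + 425) = √(425 + 58*√3)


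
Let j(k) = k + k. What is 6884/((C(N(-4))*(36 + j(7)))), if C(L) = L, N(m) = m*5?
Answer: -1721/250 ≈ -6.8840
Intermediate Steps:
N(m) = 5*m
j(k) = 2*k
6884/((C(N(-4))*(36 + j(7)))) = 6884/(((5*(-4))*(36 + 2*7))) = 6884/((-20*(36 + 14))) = 6884/((-20*50)) = 6884/(-1000) = 6884*(-1/1000) = -1721/250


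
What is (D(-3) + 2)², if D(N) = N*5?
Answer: 169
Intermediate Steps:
D(N) = 5*N
(D(-3) + 2)² = (5*(-3) + 2)² = (-15 + 2)² = (-13)² = 169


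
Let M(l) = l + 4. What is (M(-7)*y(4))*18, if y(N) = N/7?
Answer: -216/7 ≈ -30.857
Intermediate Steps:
M(l) = 4 + l
y(N) = N/7 (y(N) = N*(1/7) = N/7)
(M(-7)*y(4))*18 = ((4 - 7)*((1/7)*4))*18 = -3*4/7*18 = -12/7*18 = -216/7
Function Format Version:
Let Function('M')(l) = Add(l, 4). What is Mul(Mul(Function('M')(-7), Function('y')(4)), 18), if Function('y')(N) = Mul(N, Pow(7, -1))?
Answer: Rational(-216, 7) ≈ -30.857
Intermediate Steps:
Function('M')(l) = Add(4, l)
Function('y')(N) = Mul(Rational(1, 7), N) (Function('y')(N) = Mul(N, Rational(1, 7)) = Mul(Rational(1, 7), N))
Mul(Mul(Function('M')(-7), Function('y')(4)), 18) = Mul(Mul(Add(4, -7), Mul(Rational(1, 7), 4)), 18) = Mul(Mul(-3, Rational(4, 7)), 18) = Mul(Rational(-12, 7), 18) = Rational(-216, 7)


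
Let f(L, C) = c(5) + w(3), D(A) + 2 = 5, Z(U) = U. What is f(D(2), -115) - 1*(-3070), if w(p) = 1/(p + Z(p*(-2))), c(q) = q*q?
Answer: 9284/3 ≈ 3094.7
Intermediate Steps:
D(A) = 3 (D(A) = -2 + 5 = 3)
c(q) = q²
w(p) = -1/p (w(p) = 1/(p + p*(-2)) = 1/(p - 2*p) = 1/(-p) = -1/p)
f(L, C) = 74/3 (f(L, C) = 5² - 1/3 = 25 - 1*⅓ = 25 - ⅓ = 74/3)
f(D(2), -115) - 1*(-3070) = 74/3 - 1*(-3070) = 74/3 + 3070 = 9284/3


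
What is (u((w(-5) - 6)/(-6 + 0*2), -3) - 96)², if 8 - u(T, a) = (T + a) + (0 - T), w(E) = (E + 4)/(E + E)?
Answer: 7225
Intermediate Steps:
w(E) = (4 + E)/(2*E) (w(E) = (4 + E)/((2*E)) = (4 + E)*(1/(2*E)) = (4 + E)/(2*E))
u(T, a) = 8 - a (u(T, a) = 8 - ((T + a) + (0 - T)) = 8 - ((T + a) - T) = 8 - a)
(u((w(-5) - 6)/(-6 + 0*2), -3) - 96)² = ((8 - 1*(-3)) - 96)² = ((8 + 3) - 96)² = (11 - 96)² = (-85)² = 7225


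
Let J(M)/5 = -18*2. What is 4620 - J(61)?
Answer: 4800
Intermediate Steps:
J(M) = -180 (J(M) = 5*(-18*2) = 5*(-36) = -180)
4620 - J(61) = 4620 - 1*(-180) = 4620 + 180 = 4800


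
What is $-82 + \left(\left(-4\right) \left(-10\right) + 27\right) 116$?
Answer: $7690$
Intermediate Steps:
$-82 + \left(\left(-4\right) \left(-10\right) + 27\right) 116 = -82 + \left(40 + 27\right) 116 = -82 + 67 \cdot 116 = -82 + 7772 = 7690$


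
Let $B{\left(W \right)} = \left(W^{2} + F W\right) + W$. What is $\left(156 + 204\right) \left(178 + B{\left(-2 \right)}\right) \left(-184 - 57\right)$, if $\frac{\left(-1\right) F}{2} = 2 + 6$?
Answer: $-18393120$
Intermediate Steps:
$F = -16$ ($F = - 2 \left(2 + 6\right) = \left(-2\right) 8 = -16$)
$B{\left(W \right)} = W^{2} - 15 W$ ($B{\left(W \right)} = \left(W^{2} - 16 W\right) + W = W^{2} - 15 W$)
$\left(156 + 204\right) \left(178 + B{\left(-2 \right)}\right) \left(-184 - 57\right) = \left(156 + 204\right) \left(178 - 2 \left(-15 - 2\right)\right) \left(-184 - 57\right) = 360 \left(178 - -34\right) \left(-241\right) = 360 \left(178 + 34\right) \left(-241\right) = 360 \cdot 212 \left(-241\right) = 360 \left(-51092\right) = -18393120$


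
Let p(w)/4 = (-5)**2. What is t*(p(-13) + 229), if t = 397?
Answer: 130613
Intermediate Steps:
p(w) = 100 (p(w) = 4*(-5)**2 = 4*25 = 100)
t*(p(-13) + 229) = 397*(100 + 229) = 397*329 = 130613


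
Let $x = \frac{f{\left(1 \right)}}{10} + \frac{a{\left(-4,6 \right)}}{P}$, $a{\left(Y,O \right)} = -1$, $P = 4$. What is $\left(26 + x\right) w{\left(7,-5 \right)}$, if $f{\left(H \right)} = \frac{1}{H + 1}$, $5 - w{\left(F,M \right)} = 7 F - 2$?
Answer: $- \frac{5418}{5} \approx -1083.6$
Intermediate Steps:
$w{\left(F,M \right)} = 7 - 7 F$ ($w{\left(F,M \right)} = 5 - \left(7 F - 2\right) = 5 - \left(-2 + 7 F\right) = 7 - 7 F$)
$f{\left(H \right)} = \frac{1}{1 + H}$
$x = - \frac{1}{5}$ ($x = \frac{1}{\left(1 + 1\right) 10} - \frac{1}{4} = \frac{1}{2} \cdot \frac{1}{10} - \frac{1}{4} = \frac{1}{20} - \frac{1}{4} = - \frac{1}{5} \approx -0.2$)
$\left(26 + x\right) w{\left(7,-5 \right)} = \left(26 - \frac{1}{5}\right) \left(7 - 49\right) = \frac{129 \left(7 - 49\right)}{5} = \frac{129}{5} \left(-42\right) = - \frac{5418}{5}$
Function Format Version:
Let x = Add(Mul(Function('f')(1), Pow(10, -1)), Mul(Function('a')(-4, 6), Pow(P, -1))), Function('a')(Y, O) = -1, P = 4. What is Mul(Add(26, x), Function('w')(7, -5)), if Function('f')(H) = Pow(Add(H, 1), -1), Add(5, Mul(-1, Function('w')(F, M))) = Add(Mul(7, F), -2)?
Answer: Rational(-5418, 5) ≈ -1083.6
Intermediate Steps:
Function('w')(F, M) = Add(7, Mul(-7, F)) (Function('w')(F, M) = Add(5, Mul(-1, Add(Mul(7, F), -2))) = Add(5, Mul(-1, Add(-2, Mul(7, F)))) = Add(5, Add(2, Mul(-7, F))) = Add(7, Mul(-7, F)))
Function('f')(H) = Pow(Add(1, H), -1)
x = Rational(-1, 5) (x = Add(Mul(Pow(Add(1, 1), -1), Pow(10, -1)), Mul(-1, Pow(4, -1))) = Add(Mul(Pow(2, -1), Rational(1, 10)), Mul(-1, Rational(1, 4))) = Add(Mul(Rational(1, 2), Rational(1, 10)), Rational(-1, 4)) = Add(Rational(1, 20), Rational(-1, 4)) = Rational(-1, 5) ≈ -0.20000)
Mul(Add(26, x), Function('w')(7, -5)) = Mul(Add(26, Rational(-1, 5)), Add(7, Mul(-7, 7))) = Mul(Rational(129, 5), Add(7, -49)) = Mul(Rational(129, 5), -42) = Rational(-5418, 5)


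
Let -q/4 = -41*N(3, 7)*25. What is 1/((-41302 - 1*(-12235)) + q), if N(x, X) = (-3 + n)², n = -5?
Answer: 1/233333 ≈ 4.2857e-6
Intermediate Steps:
N(x, X) = 64 (N(x, X) = (-3 - 5)² = (-8)² = 64)
q = 262400 (q = -4*(-41*64)*25 = -(-10496)*25 = -4*(-65600) = 262400)
1/((-41302 - 1*(-12235)) + q) = 1/((-41302 - 1*(-12235)) + 262400) = 1/((-41302 + 12235) + 262400) = 1/(-29067 + 262400) = 1/233333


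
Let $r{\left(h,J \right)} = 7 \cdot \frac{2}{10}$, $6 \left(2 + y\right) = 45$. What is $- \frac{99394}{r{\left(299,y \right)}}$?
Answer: $- \frac{496970}{7} \approx -70996.0$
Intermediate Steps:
$y = \frac{11}{2}$ ($y = -2 + \frac{1}{6} \cdot 45 = -2 + \frac{15}{2} = \frac{11}{2} \approx 5.5$)
$r{\left(h,J \right)} = \frac{7}{5}$ ($r{\left(h,J \right)} = 7 \cdot 2 \cdot \frac{1}{10} = 7 \cdot \frac{1}{5} = \frac{7}{5}$)
$- \frac{99394}{r{\left(299,y \right)}} = - \frac{99394}{\frac{7}{5}} = \left(-99394\right) \frac{5}{7} = - \frac{496970}{7}$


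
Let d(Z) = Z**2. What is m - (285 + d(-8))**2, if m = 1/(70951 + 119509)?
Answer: -23198218459/190460 ≈ -1.2180e+5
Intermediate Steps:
m = 1/190460 ≈ 5.2504e-6
m - (285 + d(-8))**2 = 1/190460 - (285 + (-8)**2)**2 = 1/190460 - (285 + 64)**2 = 1/190460 - 1*349**2 = 1/190460 - 1*121801 = 1/190460 - 121801 = -23198218459/190460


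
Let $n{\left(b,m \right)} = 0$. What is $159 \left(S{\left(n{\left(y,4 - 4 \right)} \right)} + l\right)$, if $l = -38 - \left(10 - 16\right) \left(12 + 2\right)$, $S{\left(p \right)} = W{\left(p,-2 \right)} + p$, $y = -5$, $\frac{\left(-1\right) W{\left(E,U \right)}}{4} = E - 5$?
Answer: $10494$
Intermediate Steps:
$W{\left(E,U \right)} = 20 - 4 E$ ($W{\left(E,U \right)} = - 4 \left(E - 5\right) = - 4 \left(-5 + E\right) = 20 - 4 E$)
$S{\left(p \right)} = 20 - 3 p$ ($S{\left(p \right)} = \left(20 - 4 p\right) + p = 20 - 3 p$)
$l = 46$ ($l = -38 - \left(-6\right) 14 = -38 - -84 = -38 + 84 = 46$)
$159 \left(S{\left(n{\left(y,4 - 4 \right)} \right)} + l\right) = 159 \left(\left(20 - 0\right) + 46\right) = 159 \left(\left(20 + 0\right) + 46\right) = 159 \left(20 + 46\right) = 159 \cdot 66 = 10494$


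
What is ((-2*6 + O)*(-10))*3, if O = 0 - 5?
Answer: 510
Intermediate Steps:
O = -5
((-2*6 + O)*(-10))*3 = ((-2*6 - 5)*(-10))*3 = ((-12 - 5)*(-10))*3 = -17*(-10)*3 = 170*3 = 510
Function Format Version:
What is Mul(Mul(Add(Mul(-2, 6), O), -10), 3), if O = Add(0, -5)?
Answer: 510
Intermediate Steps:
O = -5
Mul(Mul(Add(Mul(-2, 6), O), -10), 3) = Mul(Mul(Add(Mul(-2, 6), -5), -10), 3) = Mul(Mul(Add(-12, -5), -10), 3) = Mul(Mul(-17, -10), 3) = Mul(170, 3) = 510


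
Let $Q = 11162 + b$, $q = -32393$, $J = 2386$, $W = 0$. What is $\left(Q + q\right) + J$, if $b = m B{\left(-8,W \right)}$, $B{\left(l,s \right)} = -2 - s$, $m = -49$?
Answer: $-18747$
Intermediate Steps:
$b = 98$ ($b = - 49 \left(-2 - 0\right) = - 49 \left(-2 + 0\right) = \left(-49\right) \left(-2\right) = 98$)
$Q = 11260$ ($Q = 11162 + 98 = 11260$)
$\left(Q + q\right) + J = \left(11260 - 32393\right) + 2386 = -21133 + 2386 = -18747$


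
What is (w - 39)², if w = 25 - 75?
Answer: 7921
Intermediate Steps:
w = -50
(w - 39)² = (-50 - 39)² = (-89)² = 7921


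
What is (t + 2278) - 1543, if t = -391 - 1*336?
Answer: 8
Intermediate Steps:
t = -727 (t = -391 - 336 = -727)
(t + 2278) - 1543 = (-727 + 2278) - 1543 = 1551 - 1543 = 8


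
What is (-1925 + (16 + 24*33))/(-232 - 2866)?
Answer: 1117/3098 ≈ 0.36056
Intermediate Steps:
(-1925 + (16 + 24*33))/(-232 - 2866) = (-1925 + (16 + 792))/(-3098) = (-1925 + 808)*(-1/3098) = -1117*(-1/3098) = 1117/3098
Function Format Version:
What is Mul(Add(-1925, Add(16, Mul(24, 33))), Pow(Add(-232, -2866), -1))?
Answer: Rational(1117, 3098) ≈ 0.36056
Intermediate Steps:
Mul(Add(-1925, Add(16, Mul(24, 33))), Pow(Add(-232, -2866), -1)) = Mul(Add(-1925, Add(16, 792)), Pow(-3098, -1)) = Mul(Add(-1925, 808), Rational(-1, 3098)) = Mul(-1117, Rational(-1, 3098)) = Rational(1117, 3098)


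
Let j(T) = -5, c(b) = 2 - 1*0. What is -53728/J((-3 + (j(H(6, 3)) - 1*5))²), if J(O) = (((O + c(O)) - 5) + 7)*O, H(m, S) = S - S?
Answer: -53728/29237 ≈ -1.8377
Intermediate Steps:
c(b) = 2 (c(b) = 2 + 0 = 2)
H(m, S) = 0
J(O) = O*(4 + O) (J(O) = (((O + 2) - 5) + 7)*O = (((2 + O) - 5) + 7)*O = ((-3 + O) + 7)*O = (4 + O)*O = O*(4 + O))
-53728/J((-3 + (j(H(6, 3)) - 1*5))²) = -53728*1/((-3 + (-5 - 1*5))²*(4 + (-3 + (-5 - 1*5))²)) = -53728*1/((-3 + (-5 - 5))²*(4 + (-3 + (-5 - 5))²)) = -53728*1/((-3 - 10)²*(4 + (-3 - 10)²)) = -53728*1/(169*(4 + (-13)²)) = -53728*1/(169*(4 + 169)) = -53728/(169*173) = -53728/29237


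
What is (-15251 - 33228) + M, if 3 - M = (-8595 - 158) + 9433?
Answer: -49156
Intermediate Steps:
M = -677 (M = 3 - ((-8595 - 158) + 9433) = 3 - (-8753 + 9433) = 3 - 1*680 = 3 - 680 = -677)
(-15251 - 33228) + M = (-15251 - 33228) - 677 = -48479 - 677 = -49156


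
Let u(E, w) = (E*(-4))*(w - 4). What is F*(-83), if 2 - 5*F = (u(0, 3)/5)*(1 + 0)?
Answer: -166/5 ≈ -33.200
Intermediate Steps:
u(E, w) = -4*E*(-4 + w) (u(E, w) = (-4*E)*(-4 + w) = -4*E*(-4 + w))
F = 2/5 (F = 2/5 - (4*0*(4 - 1*3))/5*(1 + 0)/5 = 2/5 - (4*0*(4 - 3))*(1/5)/5 = 2/5 - (4*0*1)*(1/5)/5 = 2/5 - 0*(1/5)/5 = 2/5 - 0 = 2/5 - 1/5*0 = 2/5 + 0 = 2/5 ≈ 0.40000)
F*(-83) = (2/5)*(-83) = -166/5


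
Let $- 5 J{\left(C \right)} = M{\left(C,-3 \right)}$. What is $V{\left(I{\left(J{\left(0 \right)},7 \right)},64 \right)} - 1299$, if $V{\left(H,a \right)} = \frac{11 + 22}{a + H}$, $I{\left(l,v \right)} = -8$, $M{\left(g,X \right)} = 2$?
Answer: $- \frac{72711}{56} \approx -1298.4$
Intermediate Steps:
$J{\left(C \right)} = - \frac{2}{5}$ ($J{\left(C \right)} = \left(- \frac{1}{5}\right) 2 = - \frac{2}{5}$)
$V{\left(H,a \right)} = \frac{33}{H + a}$
$V{\left(I{\left(J{\left(0 \right)},7 \right)},64 \right)} - 1299 = \frac{33}{-8 + 64} - 1299 = \frac{33}{56} - 1299 = - \frac{72711}{56}$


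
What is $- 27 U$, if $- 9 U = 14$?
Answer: $42$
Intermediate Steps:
$U = - \frac{14}{9}$ ($U = \left(- \frac{1}{9}\right) 14 = - \frac{14}{9} \approx -1.5556$)
$- 27 U = \left(-27\right) \left(- \frac{14}{9}\right) = 42$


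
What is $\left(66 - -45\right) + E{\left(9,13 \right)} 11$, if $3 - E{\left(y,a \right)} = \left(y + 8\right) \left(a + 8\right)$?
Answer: $-3783$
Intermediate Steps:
$E{\left(y,a \right)} = 3 - \left(8 + a\right) \left(8 + y\right)$ ($E{\left(y,a \right)} = 3 - \left(y + 8\right) \left(a + 8\right) = 3 - \left(8 + y\right) \left(8 + a\right) = 3 - \left(8 + a\right) \left(8 + y\right)$)
$\left(66 - -45\right) + E{\left(9,13 \right)} 11 = \left(66 - -45\right) + \left(-61 - 104 - 72 - 13 \cdot 9\right) 11 = \left(66 + 45\right) + \left(-61 - 104 - 72 - 117\right) 11 = 111 - 3894 = -3783$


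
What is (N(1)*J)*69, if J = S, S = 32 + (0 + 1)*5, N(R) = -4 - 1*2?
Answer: -15318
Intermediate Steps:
N(R) = -6 (N(R) = -4 - 2 = -6)
S = 37 (S = 32 + 1*5 = 32 + 5 = 37)
J = 37
(N(1)*J)*69 = -6*37*69 = -222*69 = -15318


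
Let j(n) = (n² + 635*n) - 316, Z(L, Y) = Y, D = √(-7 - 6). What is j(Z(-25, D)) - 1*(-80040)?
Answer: 79711 + 635*I*√13 ≈ 79711.0 + 2289.5*I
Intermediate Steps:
D = I*√13 (D = √(-13) = I*√13 ≈ 3.6056*I)
j(n) = -316 + n² + 635*n
j(Z(-25, D)) - 1*(-80040) = (-316 + (I*√13)² + 635*(I*√13)) - 1*(-80040) = (-316 - 13 + 635*I*√13) + 80040 = (-329 + 635*I*√13) + 80040 = 79711 + 635*I*√13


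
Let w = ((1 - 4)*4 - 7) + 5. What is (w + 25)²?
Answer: 121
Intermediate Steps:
w = -14 (w = (-3*4 - 7) + 5 = (-12 - 7) + 5 = -19 + 5 = -14)
(w + 25)² = (-14 + 25)² = 11² = 121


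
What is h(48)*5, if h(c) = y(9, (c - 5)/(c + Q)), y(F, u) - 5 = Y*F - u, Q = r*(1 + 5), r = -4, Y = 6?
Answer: 6865/24 ≈ 286.04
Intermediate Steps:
Q = -24 (Q = -4*(1 + 5) = -4*6 = -24)
y(F, u) = 5 - u + 6*F (y(F, u) = 5 + (6*F - u) = 5 + (-u + 6*F) = 5 - u + 6*F)
h(c) = 59 - (-5 + c)/(-24 + c) (h(c) = 5 - (c - 5)/(c - 24) + 6*9 = 5 - (-5 + c)/(-24 + c) + 54 = 59 - (-5 + c)/(-24 + c))
h(48)*5 = ((-1411 + 58*48)/(-24 + 48))*5 = ((-1411 + 2784)/24)*5 = ((1/24)*1373)*5 = (1373/24)*5 = 6865/24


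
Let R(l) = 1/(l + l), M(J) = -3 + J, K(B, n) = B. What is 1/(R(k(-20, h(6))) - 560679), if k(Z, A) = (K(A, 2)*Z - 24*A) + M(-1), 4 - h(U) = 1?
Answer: -272/152504689 ≈ -1.7836e-6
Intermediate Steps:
h(U) = 3 (h(U) = 4 - 1*1 = 4 - 1 = 3)
k(Z, A) = -4 - 24*A + A*Z (k(Z, A) = (A*Z - 24*A) + (-3 - 1) = (-24*A + A*Z) - 4 = -4 - 24*A + A*Z)
R(l) = 1/(2*l)
1/(R(k(-20, h(6))) - 560679) = 1/(1/(2*(-4 - 24*3 + 3*(-20))) - 560679) = 1/(1/(2*(-4 - 72 - 60)) - 560679) = 1/((½)/(-136) - 560679) = 1/((½)*(-1/136) - 560679) = 1/(-1/272 - 560679) = 1/(-152504689/272) = -272/152504689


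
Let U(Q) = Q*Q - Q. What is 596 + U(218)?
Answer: 47902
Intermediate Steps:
U(Q) = Q² - Q
596 + U(218) = 596 + 218*(-1 + 218) = 596 + 218*217 = 596 + 47306 = 47902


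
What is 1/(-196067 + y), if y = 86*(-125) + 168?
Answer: -1/206649 ≈ -4.8391e-6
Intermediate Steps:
y = -10582 (y = -10750 + 168 = -10582)
1/(-196067 + y) = 1/(-196067 - 10582) = 1/(-206649) = -1/206649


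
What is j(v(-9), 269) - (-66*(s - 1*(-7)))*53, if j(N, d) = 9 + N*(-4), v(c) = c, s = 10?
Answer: 59511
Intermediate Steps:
j(N, d) = 9 - 4*N
j(v(-9), 269) - (-66*(s - 1*(-7)))*53 = (9 - 4*(-9)) - (-66*(10 - 1*(-7)))*53 = (9 + 36) - (-66*(10 + 7))*53 = 45 - (-66*17)*53 = 45 - (-1122)*53 = 45 - 1*(-59466) = 45 + 59466 = 59511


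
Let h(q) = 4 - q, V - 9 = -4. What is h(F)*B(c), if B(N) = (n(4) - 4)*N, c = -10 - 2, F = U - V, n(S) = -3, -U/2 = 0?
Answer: 756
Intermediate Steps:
U = 0 (U = -2*0 = 0)
V = 5 (V = 9 - 4 = 5)
F = -5 (F = 0 - 1*5 = 0 - 5 = -5)
c = -12
B(N) = -7*N (B(N) = (-3 - 4)*N = -7*N)
h(F)*B(c) = (4 - 1*(-5))*(-7*(-12)) = (4 + 5)*84 = 9*84 = 756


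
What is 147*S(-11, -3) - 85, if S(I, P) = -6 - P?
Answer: -526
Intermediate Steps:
147*S(-11, -3) - 85 = 147*(-6 - 1*(-3)) - 85 = 147*(-6 + 3) - 85 = 147*(-3) - 85 = -441 - 85 = -526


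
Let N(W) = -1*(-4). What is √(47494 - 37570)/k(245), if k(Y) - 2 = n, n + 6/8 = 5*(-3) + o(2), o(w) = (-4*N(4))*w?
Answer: -8*√2481/183 ≈ -2.1775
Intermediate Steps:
N(W) = 4
o(w) = -16*w (o(w) = (-4*4)*w = -16*w)
n = -191/4 (n = -¾ + (5*(-3) - 16*2) = -¾ + (-15 - 32) = -¾ - 47 = -191/4 ≈ -47.750)
k(Y) = -183/4 (k(Y) = 2 - 191/4 = -183/4)
√(47494 - 37570)/k(245) = √(47494 - 37570)/(-183/4) = √9924*(-4/183) = (2*√2481)*(-4/183) = -8*√2481/183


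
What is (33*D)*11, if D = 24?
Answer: 8712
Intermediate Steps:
(33*D)*11 = (33*24)*11 = 792*11 = 8712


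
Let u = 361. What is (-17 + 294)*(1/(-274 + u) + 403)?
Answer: 9712174/87 ≈ 1.1163e+5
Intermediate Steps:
(-17 + 294)*(1/(-274 + u) + 403) = (-17 + 294)*(1/(-274 + 361) + 403) = 277*(1/87 + 403) = 277*(35062/87) = 9712174/87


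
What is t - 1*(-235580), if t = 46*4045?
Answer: 421650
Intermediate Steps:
t = 186070
t - 1*(-235580) = 186070 - 1*(-235580) = 186070 + 235580 = 421650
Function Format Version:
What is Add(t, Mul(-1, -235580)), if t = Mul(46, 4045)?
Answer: 421650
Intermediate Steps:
t = 186070
Add(t, Mul(-1, -235580)) = Add(186070, Mul(-1, -235580)) = Add(186070, 235580) = 421650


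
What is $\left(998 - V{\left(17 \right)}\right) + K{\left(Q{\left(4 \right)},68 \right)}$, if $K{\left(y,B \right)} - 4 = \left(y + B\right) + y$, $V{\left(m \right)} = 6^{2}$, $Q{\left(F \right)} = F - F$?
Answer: $1034$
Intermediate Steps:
$Q{\left(F \right)} = 0$
$V{\left(m \right)} = 36$
$K{\left(y,B \right)} = 4 + B + 2 y$ ($K{\left(y,B \right)} = 4 + \left(\left(y + B\right) + y\right) = 4 + \left(\left(B + y\right) + y\right) = 4 + \left(B + 2 y\right) = 4 + B + 2 y$)
$\left(998 - V{\left(17 \right)}\right) + K{\left(Q{\left(4 \right)},68 \right)} = \left(998 - 36\right) + \left(4 + 68 + 2 \cdot 0\right) = \left(998 - 36\right) + \left(4 + 68 + 0\right) = 962 + 72 = 1034$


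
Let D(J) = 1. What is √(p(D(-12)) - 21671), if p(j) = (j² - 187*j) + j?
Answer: 4*I*√1366 ≈ 147.84*I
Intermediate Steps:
p(j) = j² - 186*j
√(p(D(-12)) - 21671) = √(1*(-186 + 1) - 21671) = √(1*(-185) - 21671) = √(-185 - 21671) = √(-21856) = 4*I*√1366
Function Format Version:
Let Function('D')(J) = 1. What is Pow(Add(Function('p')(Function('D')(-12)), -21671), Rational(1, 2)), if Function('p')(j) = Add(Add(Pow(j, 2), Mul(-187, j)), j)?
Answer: Mul(4, I, Pow(1366, Rational(1, 2))) ≈ Mul(147.84, I)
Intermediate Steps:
Function('p')(j) = Add(Pow(j, 2), Mul(-186, j))
Pow(Add(Function('p')(Function('D')(-12)), -21671), Rational(1, 2)) = Pow(Add(Mul(1, Add(-186, 1)), -21671), Rational(1, 2)) = Pow(Add(Mul(1, -185), -21671), Rational(1, 2)) = Pow(Add(-185, -21671), Rational(1, 2)) = Pow(-21856, Rational(1, 2)) = Mul(4, I, Pow(1366, Rational(1, 2)))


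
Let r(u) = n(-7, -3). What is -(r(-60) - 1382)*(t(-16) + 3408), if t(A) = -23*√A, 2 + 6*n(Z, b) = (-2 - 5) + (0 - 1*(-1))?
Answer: 4714400 - 381800*I/3 ≈ 4.7144e+6 - 1.2727e+5*I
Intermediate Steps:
n(Z, b) = -4/3 (n(Z, b) = -⅓ + ((-2 - 5) + (0 - 1*(-1)))/6 = -⅓ + (-7 + (0 + 1))/6 = -⅓ + (-7 + 1)/6 = -⅓ + (⅙)*(-6) = -⅓ - 1 = -4/3)
r(u) = -4/3
-(r(-60) - 1382)*(t(-16) + 3408) = -(-4/3 - 1382)*(-92*I + 3408) = -(-4150)*(-92*I + 3408)/3 = -(-4150)*(3408 - 92*I)/3 = -(-4714400 + 381800*I/3) = 4714400 - 381800*I/3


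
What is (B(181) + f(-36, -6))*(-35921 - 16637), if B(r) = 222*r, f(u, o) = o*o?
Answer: -2113777644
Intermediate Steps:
f(u, o) = o**2
(B(181) + f(-36, -6))*(-35921 - 16637) = (222*181 + (-6)**2)*(-35921 - 16637) = (40182 + 36)*(-52558) = 40218*(-52558) = -2113777644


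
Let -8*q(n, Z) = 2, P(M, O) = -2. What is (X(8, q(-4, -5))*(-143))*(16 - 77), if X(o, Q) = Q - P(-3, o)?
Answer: 61061/4 ≈ 15265.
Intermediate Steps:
q(n, Z) = -¼ (q(n, Z) = -⅛*2 = -¼)
X(o, Q) = 2 + Q (X(o, Q) = Q - 1*(-2) = Q + 2 = 2 + Q)
(X(8, q(-4, -5))*(-143))*(16 - 77) = ((2 - ¼)*(-143))*(16 - 77) = ((7/4)*(-143))*(-61) = -1001/4*(-61) = 61061/4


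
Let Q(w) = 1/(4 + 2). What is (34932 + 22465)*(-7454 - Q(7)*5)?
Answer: -2567310413/6 ≈ -4.2789e+8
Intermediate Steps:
Q(w) = ⅙ (Q(w) = 1/6 = ⅙)
(34932 + 22465)*(-7454 - Q(7)*5) = (34932 + 22465)*(-7454 - 1*⅙*5) = 57397*(-7454 - ⅙*5) = 57397*(-7454 - ⅚) = 57397*(-44729/6) = -2567310413/6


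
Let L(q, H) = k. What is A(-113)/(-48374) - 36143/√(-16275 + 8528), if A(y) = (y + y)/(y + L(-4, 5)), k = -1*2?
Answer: -113/2781505 + 36143*I*√7747/7747 ≈ -4.0626e-5 + 410.64*I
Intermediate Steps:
k = -2
L(q, H) = -2
A(y) = 2*y/(-2 + y) (A(y) = (y + y)/(y - 2) = (2*y)/(-2 + y) = 2*y/(-2 + y))
A(-113)/(-48374) - 36143/√(-16275 + 8528) = (2*(-113)/(-2 - 113))/(-48374) - 36143/√(-16275 + 8528) = (2*(-113)/(-115))*(-1/48374) - 36143*(-I*√7747/7747) = (2*(-113)*(-1/115))*(-1/48374) - 36143*(-I*√7747/7747) = (226/115)*(-1/48374) - (-36143)*I*√7747/7747 = -113/2781505 + 36143*I*√7747/7747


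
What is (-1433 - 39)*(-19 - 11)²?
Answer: -1324800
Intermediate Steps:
(-1433 - 39)*(-19 - 11)² = -1472*(-30)² = -1472*900 = -1324800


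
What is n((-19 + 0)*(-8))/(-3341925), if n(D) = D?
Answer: -152/3341925 ≈ -4.5483e-5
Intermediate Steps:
n((-19 + 0)*(-8))/(-3341925) = ((-19 + 0)*(-8))/(-3341925) = -19*(-8)*(-1/3341925) = 152*(-1/3341925) = -152/3341925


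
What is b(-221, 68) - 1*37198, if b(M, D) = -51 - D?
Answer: -37317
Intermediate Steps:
b(-221, 68) - 1*37198 = (-51 - 1*68) - 1*37198 = (-51 - 68) - 37198 = -119 - 37198 = -37317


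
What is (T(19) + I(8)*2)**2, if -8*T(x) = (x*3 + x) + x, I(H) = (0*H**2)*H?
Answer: 9025/64 ≈ 141.02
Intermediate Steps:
I(H) = 0 (I(H) = 0*H = 0)
T(x) = -5*x/8 (T(x) = -((x*3 + x) + x)/8 = -((3*x + x) + x)/8 = -(4*x + x)/8 = -5*x/8)
(T(19) + I(8)*2)**2 = (-5/8*19 + 0*2)**2 = (-95/8 + 0)**2 = (-95/8)**2 = 9025/64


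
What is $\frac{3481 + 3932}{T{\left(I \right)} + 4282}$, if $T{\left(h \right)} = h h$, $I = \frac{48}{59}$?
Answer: $\frac{25804653}{14907946} \approx 1.7309$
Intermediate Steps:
$I = \frac{48}{59}$ ($I = 48 \cdot \frac{1}{59} = \frac{48}{59} \approx 0.81356$)
$T{\left(h \right)} = h^{2}$
$\frac{3481 + 3932}{T{\left(I \right)} + 4282} = \frac{3481 + 3932}{\left(\frac{48}{59}\right)^{2} + 4282} = \frac{7413}{\frac{2304}{3481} + 4282} = \frac{7413}{\frac{14907946}{3481}} = 7413 \cdot \frac{3481}{14907946} = \frac{25804653}{14907946}$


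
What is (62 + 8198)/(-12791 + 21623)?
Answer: 2065/2208 ≈ 0.93524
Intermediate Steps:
(62 + 8198)/(-12791 + 21623) = 8260/8832 = 8260*(1/8832) = 2065/2208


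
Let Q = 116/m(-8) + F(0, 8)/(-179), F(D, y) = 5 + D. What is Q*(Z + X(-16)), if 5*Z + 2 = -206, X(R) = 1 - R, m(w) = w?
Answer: 639723/1790 ≈ 357.39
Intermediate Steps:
Z = -208/5 (Z = -⅖ + (⅕)*(-206) = -⅖ - 206/5 = -208/5 ≈ -41.600)
Q = -5201/358 (Q = 116/(-8) + (5 + 0)/(-179) = 116*(-⅛) + 5*(-1/179) = -29/2 - 5/179 = -5201/358 ≈ -14.528)
Q*(Z + X(-16)) = -5201*(-208/5 + (1 - 1*(-16)))/358 = -5201*(-208/5 + (1 + 16))/358 = -5201*(-208/5 + 17)/358 = -5201/358*(-123/5) = 639723/1790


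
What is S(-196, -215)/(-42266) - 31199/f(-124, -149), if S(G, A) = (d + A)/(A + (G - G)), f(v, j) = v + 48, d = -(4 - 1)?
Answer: 141755612121/345313220 ≈ 410.51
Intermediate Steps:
d = -3 (d = -1*3 = -3)
f(v, j) = 48 + v
S(G, A) = (-3 + A)/A (S(G, A) = (-3 + A)/(A + (G - G)) = (-3 + A)/(A + 0) = (-3 + A)/A)
S(-196, -215)/(-42266) - 31199/f(-124, -149) = ((-3 - 215)/(-215))/(-42266) - 31199/(48 - 124) = -1/215*(-218)*(-1/42266) - 31199/(-76) = (218/215)*(-1/42266) - 31199*(-1/76) = -109/4543595 + 31199/76 = 141755612121/345313220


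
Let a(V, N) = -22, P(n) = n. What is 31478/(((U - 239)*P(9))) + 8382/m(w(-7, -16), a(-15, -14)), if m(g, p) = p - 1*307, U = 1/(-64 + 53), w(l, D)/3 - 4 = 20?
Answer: -156160411/3893715 ≈ -40.106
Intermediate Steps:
w(l, D) = 72 (w(l, D) = 12 + 3*20 = 12 + 60 = 72)
U = -1/11 (U = 1/(-11) = -1/11 ≈ -0.090909)
m(g, p) = -307 + p (m(g, p) = p - 307 = -307 + p)
31478/(((U - 239)*P(9))) + 8382/m(w(-7, -16), a(-15, -14)) = 31478/(((-1/11 - 239)*9)) + 8382/(-307 - 22) = 31478/((-2630/11*9)) + 8382/(-329) = 31478/(-23670/11) + 8382*(-1/329) = 31478*(-11/23670) - 8382/329 = -173129/11835 - 8382/329 = -156160411/3893715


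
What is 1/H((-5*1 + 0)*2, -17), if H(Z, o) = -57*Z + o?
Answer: 1/553 ≈ 0.0018083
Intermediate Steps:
H(Z, o) = o - 57*Z
1/H((-5*1 + 0)*2, -17) = 1/(-17 - 57*(-5*1 + 0)*2) = 1/(-17 - 57*(-5 + 0)*2) = 1/(-17 - (-285)*2) = 1/(-17 - 57*(-10)) = 1/(-17 + 570) = 1/553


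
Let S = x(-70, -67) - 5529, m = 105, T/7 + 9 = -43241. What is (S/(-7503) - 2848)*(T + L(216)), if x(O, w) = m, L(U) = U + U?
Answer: 2152818570720/2501 ≈ 8.6078e+8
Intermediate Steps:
T = -302750 (T = -63 + 7*(-43241) = -63 - 302687 = -302750)
L(U) = 2*U
x(O, w) = 105
S = -5424 (S = 105 - 5529 = -5424)
(S/(-7503) - 2848)*(T + L(216)) = (-5424/(-7503) - 2848)*(-302750 + 2*216) = (-5424*(-1/7503) - 2848)*(-302750 + 432) = (1808/2501 - 2848)*(-302318) = -7121040/2501*(-302318) = 2152818570720/2501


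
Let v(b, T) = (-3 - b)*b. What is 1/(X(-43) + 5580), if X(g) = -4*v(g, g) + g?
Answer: 1/12417 ≈ 8.0535e-5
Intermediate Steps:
v(b, T) = b*(-3 - b)
X(g) = g + 4*g*(3 + g) (X(g) = -(-4)*g*(3 + g) + g = 4*g*(3 + g) + g = g + 4*g*(3 + g))
1/(X(-43) + 5580) = 1/(-43*(13 + 4*(-43)) + 5580) = 1/(-43*(13 - 172) + 5580) = 1/(-43*(-159) + 5580) = 1/(6837 + 5580) = 1/12417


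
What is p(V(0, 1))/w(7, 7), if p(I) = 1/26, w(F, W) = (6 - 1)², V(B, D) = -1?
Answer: 1/650 ≈ 0.0015385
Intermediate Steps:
w(F, W) = 25 (w(F, W) = 5² = 25)
p(I) = 1/26
p(V(0, 1))/w(7, 7) = (1/26)/25 = (1/26)*(1/25) = 1/650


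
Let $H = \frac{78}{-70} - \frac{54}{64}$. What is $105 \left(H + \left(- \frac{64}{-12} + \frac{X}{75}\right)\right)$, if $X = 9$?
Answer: $\frac{58721}{160} \approx 367.01$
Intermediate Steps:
$H = - \frac{2193}{1120}$ ($H = 78 \left(- \frac{1}{70}\right) - \frac{27}{32} = - \frac{39}{35} - \frac{27}{32} = - \frac{2193}{1120} \approx -1.958$)
$105 \left(H + \left(- \frac{64}{-12} + \frac{X}{75}\right)\right) = 105 \left(- \frac{2193}{1120} + \left(- \frac{64}{-12} + \frac{9}{75}\right)\right) = 105 \left(- \frac{2193}{1120} + \left(\left(-64\right) \left(- \frac{1}{12}\right) + 9 \cdot \frac{1}{75}\right)\right) = 105 \left(- \frac{2193}{1120} + \left(\frac{16}{3} + \frac{3}{25}\right)\right) = 105 \left(- \frac{2193}{1120} + \frac{409}{75}\right) = 105 \cdot \frac{58721}{16800} = \frac{58721}{160}$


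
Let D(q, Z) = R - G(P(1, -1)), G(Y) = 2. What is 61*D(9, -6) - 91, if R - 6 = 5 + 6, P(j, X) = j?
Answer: 824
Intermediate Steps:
R = 17 (R = 6 + (5 + 6) = 6 + 11 = 17)
D(q, Z) = 15 (D(q, Z) = 17 - 1*2 = 17 - 2 = 15)
61*D(9, -6) - 91 = 61*15 - 91 = 915 - 91 = 824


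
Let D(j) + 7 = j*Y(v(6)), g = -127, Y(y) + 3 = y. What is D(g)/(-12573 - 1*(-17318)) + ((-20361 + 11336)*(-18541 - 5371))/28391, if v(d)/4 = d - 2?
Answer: 1023951448722/134715295 ≈ 7600.9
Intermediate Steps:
v(d) = -8 + 4*d (v(d) = 4*(d - 2) = 4*(-2 + d) = -8 + 4*d)
Y(y) = -3 + y
D(j) = -7 + 13*j (D(j) = -7 + j*(-3 + (-8 + 4*6)) = -7 + j*(-3 + (-8 + 24)) = -7 + j*(-3 + 16) = -7 + j*13 = -7 + 13*j)
D(g)/(-12573 - 1*(-17318)) + ((-20361 + 11336)*(-18541 - 5371))/28391 = (-7 + 13*(-127))/(-12573 - 1*(-17318)) + ((-20361 + 11336)*(-18541 - 5371))/28391 = (-7 - 1651)/(-12573 + 17318) - 9025*(-23912)*(1/28391) = -1658/4745 + 215805800*(1/28391) = -1658*1/4745 + 215805800/28391 = -1658/4745 + 215805800/28391 = 1023951448722/134715295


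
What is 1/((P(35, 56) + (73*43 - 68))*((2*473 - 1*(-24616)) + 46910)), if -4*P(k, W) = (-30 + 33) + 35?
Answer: 1/221873028 ≈ 4.5071e-9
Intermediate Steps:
P(k, W) = -19/2 (P(k, W) = -((-30 + 33) + 35)/4 = -(3 + 35)/4 = -1/4*38 = -19/2)
1/((P(35, 56) + (73*43 - 68))*((2*473 - 1*(-24616)) + 46910)) = 1/((-19/2 + (73*43 - 68))*((2*473 - 1*(-24616)) + 46910)) = 1/((-19/2 + (3139 - 68))*((946 + 24616) + 46910)) = 1/((-19/2 + 3071)*(25562 + 46910)) = 1/((6123/2)*72472) = 1/221873028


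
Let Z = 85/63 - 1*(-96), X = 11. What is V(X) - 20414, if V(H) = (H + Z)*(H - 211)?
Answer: -2651282/63 ≈ -42084.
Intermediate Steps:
Z = 6133/63 (Z = 85*(1/63) + 96 = 85/63 + 96 = 6133/63 ≈ 97.349)
V(H) = (-211 + H)*(6133/63 + H) (V(H) = (H + 6133/63)*(H - 211) = (6133/63 + H)*(-211 + H) = (-211 + H)*(6133/63 + H))
V(X) - 20414 = (-1294063/63 + 11**2 - 7160/63*11) - 20414 = (-1294063/63 + 121 - 78760/63) - 20414 = -1365200/63 - 20414 = -2651282/63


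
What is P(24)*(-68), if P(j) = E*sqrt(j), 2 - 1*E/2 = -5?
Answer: -1904*sqrt(6) ≈ -4663.8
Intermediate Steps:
E = 14 (E = 4 - 2*(-5) = 4 + 10 = 14)
P(j) = 14*sqrt(j)
P(24)*(-68) = (14*sqrt(24))*(-68) = (14*(2*sqrt(6)))*(-68) = (28*sqrt(6))*(-68) = -1904*sqrt(6)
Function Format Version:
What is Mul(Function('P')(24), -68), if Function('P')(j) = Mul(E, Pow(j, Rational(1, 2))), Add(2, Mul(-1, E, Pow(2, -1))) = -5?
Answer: Mul(-1904, Pow(6, Rational(1, 2))) ≈ -4663.8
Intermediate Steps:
E = 14 (E = Add(4, Mul(-2, -5)) = Add(4, 10) = 14)
Function('P')(j) = Mul(14, Pow(j, Rational(1, 2)))
Mul(Function('P')(24), -68) = Mul(Mul(14, Pow(24, Rational(1, 2))), -68) = Mul(Mul(14, Mul(2, Pow(6, Rational(1, 2)))), -68) = Mul(Mul(28, Pow(6, Rational(1, 2))), -68) = Mul(-1904, Pow(6, Rational(1, 2)))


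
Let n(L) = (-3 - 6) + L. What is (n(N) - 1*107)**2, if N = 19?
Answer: 9409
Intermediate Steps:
n(L) = -9 + L
(n(N) - 1*107)**2 = ((-9 + 19) - 1*107)**2 = (10 - 107)**2 = (-97)**2 = 9409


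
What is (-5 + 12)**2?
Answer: 49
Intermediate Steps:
(-5 + 12)**2 = 7**2 = 49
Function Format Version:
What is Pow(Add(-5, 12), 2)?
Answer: 49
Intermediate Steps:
Pow(Add(-5, 12), 2) = Pow(7, 2) = 49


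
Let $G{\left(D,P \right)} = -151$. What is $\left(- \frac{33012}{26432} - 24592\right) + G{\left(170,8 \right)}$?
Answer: $- \frac{23358571}{944} \approx -24744.0$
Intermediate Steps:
$\left(- \frac{33012}{26432} - 24592\right) + G{\left(170,8 \right)} = \left(- \frac{33012}{26432} - 24592\right) - 151 = \left(\left(-33012\right) \frac{1}{26432} - 24592\right) - 151 = \left(- \frac{1179}{944} - 24592\right) - 151 = - \frac{23216027}{944} - 151 = - \frac{23358571}{944}$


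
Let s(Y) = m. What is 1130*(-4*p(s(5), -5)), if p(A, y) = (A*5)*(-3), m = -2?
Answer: -135600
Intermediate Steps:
s(Y) = -2
p(A, y) = -15*A (p(A, y) = (5*A)*(-3) = -15*A)
1130*(-4*p(s(5), -5)) = 1130*(-(-60)*(-2)) = 1130*(-4*30) = 1130*(-120) = -135600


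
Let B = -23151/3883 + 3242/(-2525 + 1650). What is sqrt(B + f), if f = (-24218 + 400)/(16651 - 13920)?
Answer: I*sqrt(63329159554058056505)/1855782775 ≈ 4.2882*I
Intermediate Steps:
f = -23818/2731 ≈ -8.7213
B = -32845811/3397625 (B = -23151*1/3883 + 3242/(-875) = -23151/3883 + 3242*(-1/875) = -23151/3883 - 3242/875 = -32845811/3397625 ≈ -9.6673)
sqrt(B + f) = sqrt(-32845811/3397625 - 23818/2731) = sqrt(-170626542091/9278913875) = I*sqrt(63329159554058056505)/1855782775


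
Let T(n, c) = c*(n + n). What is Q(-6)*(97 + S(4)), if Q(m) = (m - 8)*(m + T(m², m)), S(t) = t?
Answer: 619332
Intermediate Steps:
T(n, c) = 2*c*n (T(n, c) = c*(2*n) = 2*c*n)
Q(m) = (-8 + m)*(m + 2*m³) (Q(m) = (m - 8)*(m + 2*m*m²) = (-8 + m)*(m + 2*m³))
Q(-6)*(97 + S(4)) = (-6*(-8 - 6 - 16*(-6)² + 2*(-6)³))*(97 + 4) = -6*(-8 - 6 - 16*36 + 2*(-216))*101 = -6*(-8 - 6 - 576 - 432)*101 = -6*(-1022)*101 = 6132*101 = 619332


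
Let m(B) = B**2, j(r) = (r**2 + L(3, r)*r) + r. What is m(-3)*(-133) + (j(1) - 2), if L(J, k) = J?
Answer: -1194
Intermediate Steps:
j(r) = r**2 + 4*r (j(r) = (r**2 + 3*r) + r = r**2 + 4*r)
m(-3)*(-133) + (j(1) - 2) = (-3)**2*(-133) + (1*(4 + 1) - 2) = 9*(-133) + (1*5 - 2) = -1197 + (5 - 2) = -1197 + 3 = -1194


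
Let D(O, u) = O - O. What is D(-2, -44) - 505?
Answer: -505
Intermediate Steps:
D(O, u) = 0
D(-2, -44) - 505 = 0 - 505 = -505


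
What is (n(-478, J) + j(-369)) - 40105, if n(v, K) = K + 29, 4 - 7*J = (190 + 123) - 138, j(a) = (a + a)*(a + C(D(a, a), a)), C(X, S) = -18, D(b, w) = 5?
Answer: 1718539/7 ≈ 2.4551e+5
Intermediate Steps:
j(a) = 2*a*(-18 + a) (j(a) = (a + a)*(a - 18) = (2*a)*(-18 + a) = 2*a*(-18 + a))
J = -171/7 (J = 4/7 - ((190 + 123) - 138)/7 = 4/7 - (313 - 138)/7 = 4/7 - 1/7*175 = 4/7 - 25 = -171/7 ≈ -24.429)
n(v, K) = 29 + K
(n(-478, J) + j(-369)) - 40105 = ((29 - 171/7) + 2*(-369)*(-18 - 369)) - 40105 = (32/7 + 2*(-369)*(-387)) - 40105 = (32/7 + 285606) - 40105 = 1999274/7 - 40105 = 1718539/7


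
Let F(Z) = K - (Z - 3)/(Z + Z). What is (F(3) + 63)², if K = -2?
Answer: 3721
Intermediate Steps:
F(Z) = -2 - (-3 + Z)/(2*Z) (F(Z) = -2 - (Z - 3)/(Z + Z) = -2 - (-3 + Z)/(2*Z))
(F(3) + 63)² = ((½)*(3 - 5*3)/3 + 63)² = ((½)*(⅓)*(3 - 15) + 63)² = ((½)*(⅓)*(-12) + 63)² = (-2 + 63)² = 61² = 3721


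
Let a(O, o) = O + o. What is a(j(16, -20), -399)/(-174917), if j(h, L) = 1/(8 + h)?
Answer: 9575/4198008 ≈ 0.0022808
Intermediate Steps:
a(j(16, -20), -399)/(-174917) = (1/(8 + 16) - 399)/(-174917) = (1/24 - 399)*(-1/174917) = -9575/24*(-1/174917) = 9575/4198008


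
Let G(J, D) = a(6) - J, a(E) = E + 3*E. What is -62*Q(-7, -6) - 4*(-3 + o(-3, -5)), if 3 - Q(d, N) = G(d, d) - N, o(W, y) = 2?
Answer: 2112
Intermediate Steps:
a(E) = 4*E
G(J, D) = 24 - J (G(J, D) = 4*6 - J = 24 - J)
Q(d, N) = -21 + N + d (Q(d, N) = 3 - ((24 - d) - N) = 3 - (24 - N - d) = 3 + (-24 + N + d) = -21 + N + d)
-62*Q(-7, -6) - 4*(-3 + o(-3, -5)) = -62*(-21 - 6 - 7) - 4*(-3 + 2) = -62*(-34) - 4*(-1) = 2108 + 4 = 2112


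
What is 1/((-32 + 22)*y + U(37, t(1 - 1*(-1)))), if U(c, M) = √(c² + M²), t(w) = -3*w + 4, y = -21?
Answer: 210/42727 - √1373/42727 ≈ 0.0040477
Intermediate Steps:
t(w) = 4 - 3*w
U(c, M) = √(M² + c²)
1/((-32 + 22)*y + U(37, t(1 - 1*(-1)))) = 1/((-32 + 22)*(-21) + √((4 - 3*(1 - 1*(-1)))² + 37²)) = 1/(-10*(-21) + √((4 - 3*(1 + 1))² + 1369)) = 1/(210 + √((4 - 3*2)² + 1369)) = 1/(210 + √((4 - 6)² + 1369)) = 1/(210 + √((-2)² + 1369)) = 1/(210 + √(4 + 1369)) = 1/(210 + √1373)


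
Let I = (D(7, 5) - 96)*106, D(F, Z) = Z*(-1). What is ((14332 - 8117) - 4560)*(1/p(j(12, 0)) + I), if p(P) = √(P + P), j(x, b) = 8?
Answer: -70872065/4 ≈ -1.7718e+7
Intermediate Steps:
D(F, Z) = -Z
p(P) = √2*√P (p(P) = √(2*P) = √2*√P)
I = -10706 (I = (-1*5 - 96)*106 = (-5 - 96)*106 = -101*106 = -10706)
((14332 - 8117) - 4560)*(1/p(j(12, 0)) + I) = ((14332 - 8117) - 4560)*(1/(√2*√8) - 10706) = (6215 - 4560)*(1/(√2*(2*√2)) - 10706) = 1655*(1/4 - 10706) = 1655*(¼ - 10706) = 1655*(-42823/4) = -70872065/4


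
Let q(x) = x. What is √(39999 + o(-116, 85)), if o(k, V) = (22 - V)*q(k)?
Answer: √47307 ≈ 217.50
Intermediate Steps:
o(k, V) = k*(22 - V) (o(k, V) = (22 - V)*k = k*(22 - V))
√(39999 + o(-116, 85)) = √(39999 - 116*(22 - 1*85)) = √(39999 - 116*(22 - 85)) = √(39999 - 116*(-63)) = √(39999 + 7308) = √47307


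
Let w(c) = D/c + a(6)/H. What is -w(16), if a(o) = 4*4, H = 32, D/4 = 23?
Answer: -25/4 ≈ -6.2500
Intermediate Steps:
D = 92 (D = 4*23 = 92)
a(o) = 16
w(c) = ½ + 92/c (w(c) = 92/c + 16/32 = 92/c + 16*(1/32) = 92/c + ½ = ½ + 92/c)
-w(16) = -(184 + 16)/(2*16) = -200/(2*16) = -1*25/4 = -25/4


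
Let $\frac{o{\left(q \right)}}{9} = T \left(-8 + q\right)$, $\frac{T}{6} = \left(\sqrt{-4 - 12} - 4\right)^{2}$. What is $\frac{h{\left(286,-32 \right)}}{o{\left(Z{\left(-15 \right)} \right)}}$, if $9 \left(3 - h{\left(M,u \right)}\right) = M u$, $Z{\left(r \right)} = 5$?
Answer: $- \frac{9179 i}{46656} \approx - 0.19674 i$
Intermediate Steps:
$T = 6 \left(-4 + 4 i\right)^{2}$ ($T = 6 \left(\sqrt{-4 - 12} - 4\right)^{2} = 6 \left(\sqrt{-16} - 4\right)^{2} = 6 \left(4 i - 4\right)^{2} = 6 \left(-4 + 4 i\right)^{2} \approx - 192.0 i$)
$o{\left(q \right)} = - 1728 i \left(-8 + q\right)$ ($o{\left(q \right)} = 9 - 192 i \left(-8 + q\right) = 9 \left(- 192 i \left(-8 + q\right)\right) = - 1728 i \left(-8 + q\right)$)
$h{\left(M,u \right)} = 3 - \frac{M u}{9}$
$\frac{h{\left(286,-32 \right)}}{o{\left(Z{\left(-15 \right)} \right)}} = \frac{3 - \frac{286}{9} \left(-32\right)}{1728 i \left(8 - 5\right)} = \frac{3 + \frac{9152}{9}}{1728 i \left(8 - 5\right)} = \frac{9179}{9 \cdot 1728 i 3} = \frac{9179}{9 \cdot 5184 i} = \frac{9179 \left(- \frac{i}{5184}\right)}{9} = - \frac{9179 i}{46656}$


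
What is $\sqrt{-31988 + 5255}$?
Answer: $i \sqrt{26733} \approx 163.5 i$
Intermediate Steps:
$\sqrt{-31988 + 5255} = \sqrt{-26733} = i \sqrt{26733}$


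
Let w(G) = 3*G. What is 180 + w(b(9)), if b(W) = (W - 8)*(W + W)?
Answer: 234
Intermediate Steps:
b(W) = 2*W*(-8 + W) (b(W) = (-8 + W)*(2*W) = 2*W*(-8 + W))
180 + w(b(9)) = 180 + 3*(2*9*(-8 + 9)) = 180 + 3*(2*9*1) = 180 + 3*18 = 180 + 54 = 234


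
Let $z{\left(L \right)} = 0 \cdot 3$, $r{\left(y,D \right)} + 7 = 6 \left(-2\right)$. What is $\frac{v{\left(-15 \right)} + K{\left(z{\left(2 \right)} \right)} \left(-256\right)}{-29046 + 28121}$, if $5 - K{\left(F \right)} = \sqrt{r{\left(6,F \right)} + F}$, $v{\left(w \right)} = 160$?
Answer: $\frac{224}{185} - \frac{256 i \sqrt{19}}{925} \approx 1.2108 - 1.2064 i$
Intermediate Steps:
$r{\left(y,D \right)} = -19$ ($r{\left(y,D \right)} = -7 + 6 \left(-2\right) = -7 - 12 = -19$)
$z{\left(L \right)} = 0$
$K{\left(F \right)} = 5 - \sqrt{-19 + F}$
$\frac{v{\left(-15 \right)} + K{\left(z{\left(2 \right)} \right)} \left(-256\right)}{-29046 + 28121} = \frac{160 + \left(5 - \sqrt{-19 + 0}\right) \left(-256\right)}{-29046 + 28121} = \frac{160 + \left(5 - \sqrt{-19}\right) \left(-256\right)}{-925} = \left(160 + \left(5 - i \sqrt{19}\right) \left(-256\right)\right) \left(- \frac{1}{925}\right) = \left(160 - \left(1280 - 256 i \sqrt{19}\right)\right) \left(- \frac{1}{925}\right) = \left(-1120 + 256 i \sqrt{19}\right) \left(- \frac{1}{925}\right) = \frac{224}{185} - \frac{256 i \sqrt{19}}{925}$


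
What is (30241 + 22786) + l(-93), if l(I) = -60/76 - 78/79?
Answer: 79590860/1501 ≈ 53025.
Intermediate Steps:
l(I) = -2667/1501 (l(I) = -60*1/76 - 78*1/79 = -15/19 - 78/79 = -2667/1501)
(30241 + 22786) + l(-93) = (30241 + 22786) - 2667/1501 = 53027 - 2667/1501 = 79590860/1501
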